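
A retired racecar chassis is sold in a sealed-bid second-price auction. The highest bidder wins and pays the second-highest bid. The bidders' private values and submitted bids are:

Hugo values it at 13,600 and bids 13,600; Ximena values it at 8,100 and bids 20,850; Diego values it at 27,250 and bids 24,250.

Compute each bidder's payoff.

Sorted high to low: Diego 24,250; Ximena 20,850; Hugo 13,600.
Diego has the top bid and wins; the price is the second-highest bid, 20,850.
Diego's payoff = 27,250 − 20,850 = 6,400. All other bidders lose, so their payoff is 0.

Hugo 0, Ximena 0, Diego 6,400.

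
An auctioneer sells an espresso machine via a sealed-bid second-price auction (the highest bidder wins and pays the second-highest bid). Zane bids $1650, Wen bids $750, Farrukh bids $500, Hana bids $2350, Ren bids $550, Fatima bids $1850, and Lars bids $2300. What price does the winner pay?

Price paid: $2300.

Ranking the bids: Hana $2350; Lars $2300; Fatima $1850; Zane $1650; Wen $750; Ren $550; Farrukh $500.
Hana is the highest bidder, so Hana wins.
Under the second-price rule, the price is the second-highest bid: $2300.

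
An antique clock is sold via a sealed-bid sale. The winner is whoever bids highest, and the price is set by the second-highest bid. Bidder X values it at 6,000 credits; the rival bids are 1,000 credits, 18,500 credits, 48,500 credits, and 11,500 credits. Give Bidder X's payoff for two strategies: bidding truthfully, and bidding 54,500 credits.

(a) 0 credits  (b) -42,500 credits

The highest competing bid is 48,500 credits.
Bidding truthfully at 6,000 credits: the top bid is 48,500 credits (a rival), so Bidder X loses. Payoff = 0 credits.
Bidding 54,500 credits: Bidder X has the top bid, wins, and pays the second-highest bid 48,500 credits. Payoff = 6,000 credits − 48,500 credits = -42,500 credits.
This is the dominant-strategy logic: truthful bidding weakly beats any alternative.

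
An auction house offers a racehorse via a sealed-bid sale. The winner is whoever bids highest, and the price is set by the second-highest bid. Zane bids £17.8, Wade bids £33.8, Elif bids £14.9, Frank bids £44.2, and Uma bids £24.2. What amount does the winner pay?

The winner pays £33.8.

Sorted high to low: Frank £44.2 > Wade £33.8 > Uma £24.2 > Zane £17.8 > Elif £14.9.
Frank has the highest bid, so Frank wins.
The second-highest bid is £33.8, so that is what Frank pays.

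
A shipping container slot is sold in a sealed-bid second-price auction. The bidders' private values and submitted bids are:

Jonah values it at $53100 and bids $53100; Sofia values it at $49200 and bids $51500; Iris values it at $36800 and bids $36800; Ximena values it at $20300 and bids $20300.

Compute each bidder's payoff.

Bids in descending order: Jonah $53100; Sofia $51500; Iris $36800; Ximena $20300.
Jonah has the top bid and wins; the price is the second-highest bid, $51500.
Jonah's payoff = $53100 − $51500 = $1600. All other bidders lose, so their payoff is 0.

Jonah $1600, Sofia $0, Iris $0, Ximena $0.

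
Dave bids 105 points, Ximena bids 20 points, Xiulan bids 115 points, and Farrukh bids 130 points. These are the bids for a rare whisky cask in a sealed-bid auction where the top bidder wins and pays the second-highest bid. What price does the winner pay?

Price paid: 115 points.

Bids in descending order: Farrukh 130 points, then Xiulan 115 points, then Dave 105 points, then Ximena 20 points.
Farrukh is the highest bidder, so Farrukh wins.
Under the second-price rule, the price is the second-highest bid: 115 points.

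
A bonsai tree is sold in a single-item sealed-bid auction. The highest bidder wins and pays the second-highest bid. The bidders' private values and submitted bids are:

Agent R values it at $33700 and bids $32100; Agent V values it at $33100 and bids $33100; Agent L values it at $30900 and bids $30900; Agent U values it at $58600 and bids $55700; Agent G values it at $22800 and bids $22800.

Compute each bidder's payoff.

Bids in descending order: Agent U $55700 > Agent V $33100 > Agent R $32100 > Agent L $30900 > Agent G $22800.
Agent U has the top bid and wins; the price is the second-highest bid, $33100.
Agent U's payoff = $58600 − $33100 = $25500. All other bidders lose, so their payoff is 0.

Agent R $0, Agent V $0, Agent L $0, Agent U $25500, Agent G $0.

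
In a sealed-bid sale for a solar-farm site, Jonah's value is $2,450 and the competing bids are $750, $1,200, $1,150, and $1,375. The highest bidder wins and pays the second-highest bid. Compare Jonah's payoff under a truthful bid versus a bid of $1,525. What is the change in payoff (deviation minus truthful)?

The highest competing bid is $1,375.
Bidding truthfully at $2,450: Jonah has the top bid, wins, and pays the second-highest bid $1,375. Payoff = $2,450 − $1,375 = $1,075.
Bidding $1,525: Jonah has the top bid, wins, and pays the second-highest bid $1,375. Payoff = $2,450 − $1,375 = $1,075.
Change = $1,075 − $1,075 = $0.
The bid only affects whether you win, not the price — here both bids land on the same side of the top rival bid, so the deviation is payoff-neutral.

$0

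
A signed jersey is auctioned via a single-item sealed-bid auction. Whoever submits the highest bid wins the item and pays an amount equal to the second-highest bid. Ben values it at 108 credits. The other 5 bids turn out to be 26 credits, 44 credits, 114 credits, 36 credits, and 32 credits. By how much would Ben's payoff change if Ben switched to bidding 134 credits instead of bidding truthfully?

Change in payoff: -6 credits.

The highest competing bid is 114 credits.
Bidding truthfully at 108 credits: the top bid is 114 credits (a rival), so Ben loses. Payoff = 0 credits.
Bidding 134 credits: Ben has the top bid, wins, and pays the second-highest bid 114 credits. Payoff = 108 credits − 114 credits = -6 credits.
Change = -6 credits − 0 credits = -6 credits.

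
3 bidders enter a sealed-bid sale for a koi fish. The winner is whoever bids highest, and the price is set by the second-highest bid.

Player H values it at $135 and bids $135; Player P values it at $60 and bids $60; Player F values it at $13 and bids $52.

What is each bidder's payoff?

Player H $75, Player P $0, Player F $0.

Ranking the bids: Player H $135; Player P $60; Player F $52.
Player H has the top bid and wins; the price is the second-highest bid, $60.
Player H's payoff = $135 − $60 = $75. All other bidders lose, so their payoff is 0.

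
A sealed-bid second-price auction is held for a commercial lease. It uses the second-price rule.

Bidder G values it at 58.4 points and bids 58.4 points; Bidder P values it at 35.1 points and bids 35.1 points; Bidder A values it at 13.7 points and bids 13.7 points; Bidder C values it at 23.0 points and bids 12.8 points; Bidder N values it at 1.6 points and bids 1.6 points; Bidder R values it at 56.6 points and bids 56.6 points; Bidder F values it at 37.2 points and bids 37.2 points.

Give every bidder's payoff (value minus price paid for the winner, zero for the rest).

Sorted high to low: Bidder G 58.4 points; Bidder R 56.6 points; Bidder F 37.2 points; Bidder P 35.1 points; Bidder A 13.7 points; Bidder C 12.8 points; Bidder N 1.6 points.
Bidder G has the top bid and wins; the price is the second-highest bid, 56.6 points.
Bidder G's payoff = 58.4 points − 56.6 points = 1.8 points. All other bidders lose, so their payoff is 0.

Bidder G 1.8 points, Bidder P 0.0 points, Bidder A 0.0 points, Bidder C 0.0 points, Bidder N 0.0 points, Bidder R 0.0 points, Bidder F 0.0 points.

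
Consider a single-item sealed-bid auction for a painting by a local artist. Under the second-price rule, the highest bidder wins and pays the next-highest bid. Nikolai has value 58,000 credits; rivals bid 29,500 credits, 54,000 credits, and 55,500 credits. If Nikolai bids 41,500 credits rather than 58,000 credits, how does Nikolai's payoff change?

The highest competing bid is 55,500 credits.
Bidding truthfully at 58,000 credits: Nikolai has the top bid, wins, and pays the second-highest bid 55,500 credits. Payoff = 58,000 credits − 55,500 credits = 2,500 credits.
Bidding 41,500 credits: the top bid is 55,500 credits (a rival), so Nikolai loses. Payoff = 0 credits.
Change = 0 credits − 2,500 credits = -2,500 credits.
This is the dominant-strategy logic: truthful bidding weakly beats any alternative.

Change in payoff: -2,500 credits.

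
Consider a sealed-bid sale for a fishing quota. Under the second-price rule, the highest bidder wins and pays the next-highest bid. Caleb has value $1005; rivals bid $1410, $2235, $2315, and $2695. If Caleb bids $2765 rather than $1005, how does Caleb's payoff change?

The highest competing bid is $2695.
Bidding truthfully at $1005: the top bid is $2695 (a rival), so Caleb loses. Payoff = $0.
Bidding $2765: Caleb has the top bid, wins, and pays the second-highest bid $2695. Payoff = $1005 − $2695 = -$1690.
Change = -$1690 − $0 = -$1690.

-$1690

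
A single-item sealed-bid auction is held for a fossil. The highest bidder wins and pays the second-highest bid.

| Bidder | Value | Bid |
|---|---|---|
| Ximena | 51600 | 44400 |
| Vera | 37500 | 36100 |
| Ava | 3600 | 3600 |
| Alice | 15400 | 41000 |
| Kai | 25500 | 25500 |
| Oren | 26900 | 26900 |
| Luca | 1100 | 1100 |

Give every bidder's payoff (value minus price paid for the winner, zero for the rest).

Ranking the bids: Ximena 44400; Alice 41000; Vera 36100; Oren 26900; Kai 25500; Ava 3600; Luca 1100.
Ximena has the top bid and wins; the price is the second-highest bid, 41000.
Ximena's payoff = 51600 − 41000 = 10600. All other bidders lose, so their payoff is 0.

Ximena 10600, Vera 0, Ava 0, Alice 0, Kai 0, Oren 0, Luca 0.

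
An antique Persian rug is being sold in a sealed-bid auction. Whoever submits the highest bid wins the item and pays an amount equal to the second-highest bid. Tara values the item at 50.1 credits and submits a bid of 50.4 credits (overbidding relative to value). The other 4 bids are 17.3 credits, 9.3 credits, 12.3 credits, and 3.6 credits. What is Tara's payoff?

Tara's payoff: 32.8 credits.

Highest competing bid: 17.3 credits.
Tara's bid 50.4 credits is the highest overall, so Tara wins and pays the second-highest bid, 17.3 credits.
Payoff = value − price = 50.1 credits − 17.3 credits = 32.8 credits.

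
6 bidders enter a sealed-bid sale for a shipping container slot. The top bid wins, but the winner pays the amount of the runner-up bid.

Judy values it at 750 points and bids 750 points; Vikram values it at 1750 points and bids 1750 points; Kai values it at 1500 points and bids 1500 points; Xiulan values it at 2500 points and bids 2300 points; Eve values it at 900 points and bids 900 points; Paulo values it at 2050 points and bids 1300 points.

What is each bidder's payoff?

Payoffs: Judy 0 points, Vikram 0 points, Kai 0 points, Xiulan 750 points, Eve 0 points, Paulo 0 points.

Bids in descending order: Xiulan 2300 points; Vikram 1750 points; Kai 1500 points; Paulo 1300 points; Eve 900 points; Judy 750 points.
Xiulan has the top bid and wins; the price is the second-highest bid, 1750 points.
Xiulan's payoff = 2500 points − 1750 points = 750 points. All other bidders lose, so their payoff is 0.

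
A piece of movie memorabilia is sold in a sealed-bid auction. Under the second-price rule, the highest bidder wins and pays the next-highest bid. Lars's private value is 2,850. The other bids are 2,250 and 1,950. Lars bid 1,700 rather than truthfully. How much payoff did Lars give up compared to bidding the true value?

The highest competing bid is 2,250.
Bidding truthfully at 2,850: Lars has the top bid, wins, and pays the second-highest bid 2,250. Payoff = 2,850 − 2,250 = 600.
Bidding 1,700: the top bid is 2,250 (a rival), so Lars loses. Payoff = 0.
Regret = truthful payoff − actual payoff = 600 − 0 = 600.

Regret: 600.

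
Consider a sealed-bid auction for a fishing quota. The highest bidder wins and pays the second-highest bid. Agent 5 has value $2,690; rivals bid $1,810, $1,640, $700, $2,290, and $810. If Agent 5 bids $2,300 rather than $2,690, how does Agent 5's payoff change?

$0

The highest competing bid is $2,290.
Bidding truthfully at $2,690: Agent 5 has the top bid, wins, and pays the second-highest bid $2,290. Payoff = $2,690 − $2,290 = $400.
Bidding $2,300: Agent 5 has the top bid, wins, and pays the second-highest bid $2,290. Payoff = $2,690 − $2,290 = $400.
Change = $400 − $400 = $0.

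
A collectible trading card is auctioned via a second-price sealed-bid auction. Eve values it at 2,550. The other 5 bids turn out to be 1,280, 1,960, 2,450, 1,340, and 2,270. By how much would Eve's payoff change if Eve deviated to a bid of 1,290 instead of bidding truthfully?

-100

The highest competing bid is 2,450.
Bidding truthfully at 2,550: Eve has the top bid, wins, and pays the second-highest bid 2,450. Payoff = 2,550 − 2,450 = 100.
Bidding 1,290: the top bid is 2,450 (a rival), so Eve loses. Payoff = 0.
Change = 0 − 100 = -100.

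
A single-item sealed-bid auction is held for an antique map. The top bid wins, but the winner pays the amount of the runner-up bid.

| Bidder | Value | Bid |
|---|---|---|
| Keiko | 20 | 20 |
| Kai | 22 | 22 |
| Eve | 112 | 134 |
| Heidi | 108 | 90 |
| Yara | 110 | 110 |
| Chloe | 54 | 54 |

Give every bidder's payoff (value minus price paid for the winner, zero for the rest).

Sorted high to low: Eve 134; Yara 110; Heidi 90; Chloe 54; Kai 22; Keiko 20.
Eve has the top bid and wins; the price is the second-highest bid, 110.
Eve's payoff = 112 − 110 = 2. All other bidders lose, so their payoff is 0.

Keiko 0, Kai 0, Eve 2, Heidi 0, Yara 0, Chloe 0.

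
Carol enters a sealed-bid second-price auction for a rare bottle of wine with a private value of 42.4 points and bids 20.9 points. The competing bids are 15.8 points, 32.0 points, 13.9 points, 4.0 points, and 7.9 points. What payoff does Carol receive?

Payoff = 0.0 points.

Highest competing bid: 32.0 points.
Carol's bid 20.9 points is not the highest, so Carol loses, pays nothing, and earns zero payoff.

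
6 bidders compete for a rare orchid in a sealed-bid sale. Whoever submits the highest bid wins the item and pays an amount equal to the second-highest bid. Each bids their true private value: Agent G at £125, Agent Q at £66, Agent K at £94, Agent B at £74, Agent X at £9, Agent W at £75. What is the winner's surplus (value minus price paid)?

Ordered from highest: Agent G £125; Agent K £94; Agent W £75; Agent B £74; Agent Q £66; Agent X £9.
Agent G wins with the top bid and pays the second-highest, £94.
Surplus = £125 − £94 = £31.

£31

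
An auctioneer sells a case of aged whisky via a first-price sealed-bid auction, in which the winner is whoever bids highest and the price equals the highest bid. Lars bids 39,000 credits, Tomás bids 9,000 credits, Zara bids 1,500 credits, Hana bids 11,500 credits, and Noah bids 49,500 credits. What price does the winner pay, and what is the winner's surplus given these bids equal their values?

Price 49,500 credits; surplus 0 credits.

Ranking the bids: Noah 49,500 credits; Lars 39,000 credits; Hana 11,500 credits; Tomás 9,000 credits; Zara 1,500 credits.
Noah is the highest bidder, so Noah wins.
Under the first-price rule, the price is the highest bid: 49,500 credits.
Surplus = 49,500 credits − 49,500 credits = 0 credits.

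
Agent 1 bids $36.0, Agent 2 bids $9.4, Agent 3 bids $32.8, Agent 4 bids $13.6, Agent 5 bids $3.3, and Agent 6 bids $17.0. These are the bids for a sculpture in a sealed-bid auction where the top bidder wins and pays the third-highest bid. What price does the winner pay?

$17.0

Sorted high to low: Agent 1 $36.0 > Agent 3 $32.8 > Agent 6 $17.0 > Agent 4 $13.6 > Agent 2 $9.4 > Agent 5 $3.3.
Agent 1 is the highest bidder, so Agent 1 wins.
Under the third-price rule, the price is the third-highest bid: $17.0.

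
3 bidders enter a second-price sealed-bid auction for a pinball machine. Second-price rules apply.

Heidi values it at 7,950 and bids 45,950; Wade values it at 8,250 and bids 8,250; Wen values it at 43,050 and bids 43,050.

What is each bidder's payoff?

Payoffs: Heidi -35,100, Wade 0, Wen 0.

Ordered from highest: Heidi 45,950; Wen 43,050; Wade 8,250.
Heidi has the top bid and wins; the price is the second-highest bid, 43,050.
Heidi's payoff = 7,950 − 43,050 = -35,100. All other bidders lose, so their payoff is 0.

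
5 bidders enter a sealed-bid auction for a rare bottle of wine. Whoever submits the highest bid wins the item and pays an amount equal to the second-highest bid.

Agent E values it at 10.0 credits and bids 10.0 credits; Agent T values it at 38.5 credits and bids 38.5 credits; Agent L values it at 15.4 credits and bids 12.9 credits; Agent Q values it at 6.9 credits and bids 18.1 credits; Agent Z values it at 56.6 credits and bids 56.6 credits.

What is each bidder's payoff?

Payoffs: Agent E 0.0 credits, Agent T 0.0 credits, Agent L 0.0 credits, Agent Q 0.0 credits, Agent Z 18.1 credits.

Ranking the bids: Agent Z 56.6 credits > Agent T 38.5 credits > Agent Q 18.1 credits > Agent L 12.9 credits > Agent E 10.0 credits.
Agent Z has the top bid and wins; the price is the second-highest bid, 38.5 credits.
Agent Z's payoff = 56.6 credits − 38.5 credits = 18.1 credits. All other bidders lose, so their payoff is 0.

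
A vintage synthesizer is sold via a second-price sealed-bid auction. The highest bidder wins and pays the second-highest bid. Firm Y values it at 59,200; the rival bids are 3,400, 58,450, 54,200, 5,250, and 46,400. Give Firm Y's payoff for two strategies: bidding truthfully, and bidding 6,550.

The highest competing bid is 58,450.
Bidding truthfully at 59,200: Firm Y has the top bid, wins, and pays the second-highest bid 58,450. Payoff = 59,200 − 58,450 = 750.
Bidding 6,550: the top bid is 58,450 (a rival), so Firm Y loses. Payoff = 0.
This is the dominant-strategy logic: truthful bidding weakly beats any alternative.

Truthful: 750; alternative: 0.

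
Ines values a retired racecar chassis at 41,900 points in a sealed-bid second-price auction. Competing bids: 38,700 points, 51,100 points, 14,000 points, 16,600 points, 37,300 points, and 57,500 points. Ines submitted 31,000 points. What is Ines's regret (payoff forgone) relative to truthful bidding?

0 points

The highest competing bid is 57,500 points.
Bidding truthfully at 41,900 points: the top bid is 57,500 points (a rival), so Ines loses. Payoff = 0 points.
Bidding 31,000 points: the top bid is 57,500 points (a rival), so Ines loses. Payoff = 0 points.
Regret = truthful payoff − actual payoff = 0 points − 0 points = 0 points.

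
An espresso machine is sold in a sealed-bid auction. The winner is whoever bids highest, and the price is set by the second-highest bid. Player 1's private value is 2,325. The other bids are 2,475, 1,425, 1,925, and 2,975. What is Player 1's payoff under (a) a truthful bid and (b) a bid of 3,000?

The highest competing bid is 2,975.
Bidding truthfully at 2,325: the top bid is 2,975 (a rival), so Player 1 loses. Payoff = 0.
Bidding 3,000: Player 1 has the top bid, wins, and pays the second-highest bid 2,975. Payoff = 2,325 − 2,975 = -650.
Deviating from a truthful bid can only lose payoff in a second-price auction — never gain.

Truthful: 0; alternative: -650.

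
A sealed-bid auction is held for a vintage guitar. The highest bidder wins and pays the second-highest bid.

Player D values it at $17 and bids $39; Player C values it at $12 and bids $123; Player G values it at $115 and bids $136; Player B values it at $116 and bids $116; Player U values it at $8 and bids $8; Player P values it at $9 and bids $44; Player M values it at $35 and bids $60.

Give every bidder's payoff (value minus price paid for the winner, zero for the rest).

Player D $0, Player C $0, Player G -$8, Player B $0, Player U $0, Player P $0, Player M $0.

Sorted high to low: Player G $136, then Player C $123, then Player B $116, then Player M $60, then Player P $44, then Player D $39, then Player U $8.
Player G has the top bid and wins; the price is the second-highest bid, $123.
Player G's payoff = $115 − $123 = -$8. All other bidders lose, so their payoff is 0.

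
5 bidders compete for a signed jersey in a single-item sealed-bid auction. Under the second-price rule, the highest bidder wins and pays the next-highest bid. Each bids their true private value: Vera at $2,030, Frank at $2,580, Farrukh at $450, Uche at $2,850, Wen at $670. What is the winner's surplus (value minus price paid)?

$270

Sorted high to low: Uche $2,850 > Frank $2,580 > Vera $2,030 > Wen $670 > Farrukh $450.
Uche wins with the top bid and pays the second-highest, $2,580.
Surplus = $2,850 − $2,580 = $270.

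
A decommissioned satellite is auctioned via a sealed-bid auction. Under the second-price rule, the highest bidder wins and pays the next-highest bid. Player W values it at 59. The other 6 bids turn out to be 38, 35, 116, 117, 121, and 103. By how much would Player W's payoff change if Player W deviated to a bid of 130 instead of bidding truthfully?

The highest competing bid is 121.
Bidding truthfully at 59: the top bid is 121 (a rival), so Player W loses. Payoff = 0.
Bidding 130: Player W has the top bid, wins, and pays the second-highest bid 121. Payoff = 59 − 121 = -62.
Change = -62 − 0 = -62.

Payoff change: -62.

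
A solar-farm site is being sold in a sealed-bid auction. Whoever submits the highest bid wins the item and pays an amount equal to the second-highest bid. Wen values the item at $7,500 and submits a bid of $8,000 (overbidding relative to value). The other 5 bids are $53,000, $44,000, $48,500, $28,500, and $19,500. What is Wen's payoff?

$0

Highest competing bid: $53,000.
Wen's bid $8,000 is not the highest, so Wen loses, pays nothing, and earns zero payoff.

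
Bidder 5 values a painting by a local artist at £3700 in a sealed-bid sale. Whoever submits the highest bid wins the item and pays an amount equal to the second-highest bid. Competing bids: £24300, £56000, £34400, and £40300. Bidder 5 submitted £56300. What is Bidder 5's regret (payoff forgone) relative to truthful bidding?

The highest competing bid is £56000.
Bidding truthfully at £3700: the top bid is £56000 (a rival), so Bidder 5 loses. Payoff = £0.
Bidding £56300: Bidder 5 has the top bid, wins, and pays the second-highest bid £56000. Payoff = £3700 − £56000 = -£52300.
Regret = truthful payoff − actual payoff = £0 − -£52300 = £52300.

Regret: £52300.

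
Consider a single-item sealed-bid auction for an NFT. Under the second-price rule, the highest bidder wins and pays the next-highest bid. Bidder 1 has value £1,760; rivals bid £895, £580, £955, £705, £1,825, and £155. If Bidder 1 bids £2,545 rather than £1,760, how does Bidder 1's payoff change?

Payoff change: -£65.

The highest competing bid is £1,825.
Bidding truthfully at £1,760: the top bid is £1,825 (a rival), so Bidder 1 loses. Payoff = £0.
Bidding £2,545: Bidder 1 has the top bid, wins, and pays the second-highest bid £1,825. Payoff = £1,760 − £1,825 = -£65.
Change = -£65 − £0 = -£65.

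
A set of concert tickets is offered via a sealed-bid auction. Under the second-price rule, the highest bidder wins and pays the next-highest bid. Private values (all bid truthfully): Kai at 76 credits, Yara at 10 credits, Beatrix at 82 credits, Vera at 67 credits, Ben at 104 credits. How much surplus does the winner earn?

Bids in descending order: Ben 104 credits; Beatrix 82 credits; Kai 76 credits; Vera 67 credits; Yara 10 credits.
Ben wins with the top bid and pays the second-highest, 82 credits.
Surplus = 104 credits − 82 credits = 22 credits.

Winner's surplus: 22 credits.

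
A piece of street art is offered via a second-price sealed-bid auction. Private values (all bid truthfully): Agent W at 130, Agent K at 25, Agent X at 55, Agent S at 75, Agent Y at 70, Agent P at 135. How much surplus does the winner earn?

Surplus = 5.

Ordered from highest: Agent P 135; Agent W 130; Agent S 75; Agent Y 70; Agent X 55; Agent K 25.
Agent P wins with the top bid and pays the second-highest, 130.
Surplus = 135 − 130 = 5.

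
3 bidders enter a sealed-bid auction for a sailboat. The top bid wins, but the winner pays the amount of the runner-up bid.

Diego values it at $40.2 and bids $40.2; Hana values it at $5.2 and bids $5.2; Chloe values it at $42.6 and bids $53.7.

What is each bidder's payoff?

Ranking the bids: Chloe $53.7, then Diego $40.2, then Hana $5.2.
Chloe has the top bid and wins; the price is the second-highest bid, $40.2.
Chloe's payoff = $42.6 − $40.2 = $2.4. All other bidders lose, so their payoff is 0.

Payoffs: Diego $0.0, Hana $0.0, Chloe $2.4.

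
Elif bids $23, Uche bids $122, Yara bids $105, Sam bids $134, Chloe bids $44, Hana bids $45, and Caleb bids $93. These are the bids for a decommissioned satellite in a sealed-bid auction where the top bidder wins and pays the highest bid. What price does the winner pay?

Bids in descending order: Sam $134; Uche $122; Yara $105; Caleb $93; Hana $45; Chloe $44; Elif $23.
Sam is the highest bidder, so Sam wins.
Under the first-price rule, the price is the highest bid: $134.

Price paid: $134.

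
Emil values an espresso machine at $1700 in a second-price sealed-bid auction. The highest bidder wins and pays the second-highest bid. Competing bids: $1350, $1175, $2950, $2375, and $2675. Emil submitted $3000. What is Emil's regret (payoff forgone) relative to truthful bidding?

The highest competing bid is $2950.
Bidding truthfully at $1700: the top bid is $2950 (a rival), so Emil loses. Payoff = $0.
Bidding $3000: Emil has the top bid, wins, and pays the second-highest bid $2950. Payoff = $1700 − $2950 = -$1250.
Regret = truthful payoff − actual payoff = $0 − -$1250 = $1250.
This is the dominant-strategy logic: truthful bidding weakly beats any alternative.

Payoff forgone: $1250.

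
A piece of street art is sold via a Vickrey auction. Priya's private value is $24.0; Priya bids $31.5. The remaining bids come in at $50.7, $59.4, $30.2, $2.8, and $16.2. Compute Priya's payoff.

Highest competing bid: $59.4.
Priya's bid $31.5 is not the highest, so Priya loses, pays nothing, and earns zero payoff.

$0.0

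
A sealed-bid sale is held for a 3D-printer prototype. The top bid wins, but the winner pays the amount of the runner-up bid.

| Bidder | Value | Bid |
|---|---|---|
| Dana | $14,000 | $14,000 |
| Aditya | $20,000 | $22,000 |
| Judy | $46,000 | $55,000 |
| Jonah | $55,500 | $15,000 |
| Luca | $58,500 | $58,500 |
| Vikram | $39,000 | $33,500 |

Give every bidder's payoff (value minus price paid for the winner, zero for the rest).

Ordered from highest: Luca $58,500, then Judy $55,000, then Vikram $33,500, then Aditya $22,000, then Jonah $15,000, then Dana $14,000.
Luca has the top bid and wins; the price is the second-highest bid, $55,000.
Luca's payoff = $58,500 − $55,000 = $3,500. All other bidders lose, so their payoff is 0.

Payoffs: Dana $0, Aditya $0, Judy $0, Jonah $0, Luca $3,500, Vikram $0.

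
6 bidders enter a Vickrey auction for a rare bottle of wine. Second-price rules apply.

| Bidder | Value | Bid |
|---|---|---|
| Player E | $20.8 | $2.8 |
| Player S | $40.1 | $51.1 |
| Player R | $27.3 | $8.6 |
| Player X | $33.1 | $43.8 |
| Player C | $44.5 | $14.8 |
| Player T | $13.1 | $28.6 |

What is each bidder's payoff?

Ordered from highest: Player S $51.1, then Player X $43.8, then Player T $28.6, then Player C $14.8, then Player R $8.6, then Player E $2.8.
Player S has the top bid and wins; the price is the second-highest bid, $43.8.
Player S's payoff = $40.1 − $43.8 = -$3.7. All other bidders lose, so their payoff is 0.

Payoffs: Player E $0.0, Player S -$3.7, Player R $0.0, Player X $0.0, Player C $0.0, Player T $0.0.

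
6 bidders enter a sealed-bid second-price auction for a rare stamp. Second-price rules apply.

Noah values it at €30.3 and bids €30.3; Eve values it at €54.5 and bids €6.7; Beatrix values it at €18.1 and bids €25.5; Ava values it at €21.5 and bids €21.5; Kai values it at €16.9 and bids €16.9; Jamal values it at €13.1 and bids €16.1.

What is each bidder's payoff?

Noah €4.8, Eve €0.0, Beatrix €0.0, Ava €0.0, Kai €0.0, Jamal €0.0.

Ordered from highest: Noah €30.3 > Beatrix €25.5 > Ava €21.5 > Kai €16.9 > Jamal €16.1 > Eve €6.7.
Noah has the top bid and wins; the price is the second-highest bid, €25.5.
Noah's payoff = €30.3 − €25.5 = €4.8. All other bidders lose, so their payoff is 0.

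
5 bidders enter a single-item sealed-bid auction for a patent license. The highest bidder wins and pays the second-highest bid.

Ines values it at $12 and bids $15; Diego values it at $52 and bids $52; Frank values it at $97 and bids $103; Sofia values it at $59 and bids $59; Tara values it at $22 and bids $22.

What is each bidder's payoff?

Ines $0, Diego $0, Frank $38, Sofia $0, Tara $0.

Ordered from highest: Frank $103; Sofia $59; Diego $52; Tara $22; Ines $15.
Frank has the top bid and wins; the price is the second-highest bid, $59.
Frank's payoff = $97 − $59 = $38. All other bidders lose, so their payoff is 0.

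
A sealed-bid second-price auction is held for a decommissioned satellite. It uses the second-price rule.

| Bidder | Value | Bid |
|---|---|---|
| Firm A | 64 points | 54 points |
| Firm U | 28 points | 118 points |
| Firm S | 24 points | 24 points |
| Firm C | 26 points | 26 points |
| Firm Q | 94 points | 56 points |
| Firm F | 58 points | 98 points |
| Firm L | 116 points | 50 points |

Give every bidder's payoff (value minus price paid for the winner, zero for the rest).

Ranking the bids: Firm U 118 points > Firm F 98 points > Firm Q 56 points > Firm A 54 points > Firm L 50 points > Firm C 26 points > Firm S 24 points.
Firm U has the top bid and wins; the price is the second-highest bid, 98 points.
Firm U's payoff = 28 points − 98 points = -70 points. All other bidders lose, so their payoff is 0.

Payoffs: Firm A 0 points, Firm U -70 points, Firm S 0 points, Firm C 0 points, Firm Q 0 points, Firm F 0 points, Firm L 0 points.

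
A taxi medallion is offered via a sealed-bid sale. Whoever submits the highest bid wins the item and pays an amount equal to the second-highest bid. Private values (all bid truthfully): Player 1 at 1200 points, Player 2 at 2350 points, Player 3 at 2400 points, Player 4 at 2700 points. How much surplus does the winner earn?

300 points

Bids in descending order: Player 4 2700 points > Player 3 2400 points > Player 2 2350 points > Player 1 1200 points.
Player 4 wins with the top bid and pays the second-highest, 2400 points.
Surplus = 2700 points − 2400 points = 300 points.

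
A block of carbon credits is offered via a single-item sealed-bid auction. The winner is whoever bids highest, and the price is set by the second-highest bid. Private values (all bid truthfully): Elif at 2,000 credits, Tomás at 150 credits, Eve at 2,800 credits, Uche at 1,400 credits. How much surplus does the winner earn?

Winner's surplus: 800 credits.

Ranking the bids: Eve 2,800 credits > Elif 2,000 credits > Uche 1,400 credits > Tomás 150 credits.
Eve wins with the top bid and pays the second-highest, 2,000 credits.
Surplus = 2,800 credits − 2,000 credits = 800 credits.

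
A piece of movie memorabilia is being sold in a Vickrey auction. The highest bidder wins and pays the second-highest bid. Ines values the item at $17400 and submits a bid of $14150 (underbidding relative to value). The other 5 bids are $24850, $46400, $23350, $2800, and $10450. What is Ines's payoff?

Highest competing bid: $46400.
Ines's bid $14150 is not the highest, so Ines loses, pays nothing, and earns zero payoff.

$0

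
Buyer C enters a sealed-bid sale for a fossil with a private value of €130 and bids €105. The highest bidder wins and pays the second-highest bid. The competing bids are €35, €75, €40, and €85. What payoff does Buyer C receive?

Highest competing bid: €85.
Buyer C's bid €105 is the highest overall, so Buyer C wins and pays the second-highest bid, €85.
Payoff = value − price = €130 − €85 = €45.

Buyer C's payoff: €45.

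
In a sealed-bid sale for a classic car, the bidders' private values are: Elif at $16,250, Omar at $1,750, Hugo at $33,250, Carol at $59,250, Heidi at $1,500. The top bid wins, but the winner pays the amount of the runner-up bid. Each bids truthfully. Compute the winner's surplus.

Sorted high to low: Carol $59,250, then Hugo $33,250, then Elif $16,250, then Omar $1,750, then Heidi $1,500.
Carol wins with the top bid and pays the second-highest, $33,250.
Surplus = $59,250 − $33,250 = $26,000.

Surplus = $26,000.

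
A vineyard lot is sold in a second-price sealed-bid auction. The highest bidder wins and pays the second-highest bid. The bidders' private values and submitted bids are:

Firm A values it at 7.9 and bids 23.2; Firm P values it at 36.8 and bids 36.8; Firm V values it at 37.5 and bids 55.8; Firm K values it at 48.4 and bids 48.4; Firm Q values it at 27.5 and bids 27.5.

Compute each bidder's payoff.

Firm A 0.0, Firm P 0.0, Firm V -10.9, Firm K 0.0, Firm Q 0.0.

Ranking the bids: Firm V 55.8 > Firm K 48.4 > Firm P 36.8 > Firm Q 27.5 > Firm A 23.2.
Firm V has the top bid and wins; the price is the second-highest bid, 48.4.
Firm V's payoff = 37.5 − 48.4 = -10.9. All other bidders lose, so their payoff is 0.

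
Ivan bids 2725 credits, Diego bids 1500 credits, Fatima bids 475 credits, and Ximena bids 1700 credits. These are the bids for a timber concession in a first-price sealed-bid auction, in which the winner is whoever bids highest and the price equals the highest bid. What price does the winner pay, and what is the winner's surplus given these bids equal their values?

The winner pays 2725 credits for a surplus of 0 credits.

Ranking the bids: Ivan 2725 credits > Ximena 1700 credits > Diego 1500 credits > Fatima 475 credits.
Ivan is the highest bidder, so Ivan wins.
Under the first-price rule, the price is the highest bid: 2725 credits.
Surplus = 2725 credits − 2725 credits = 0 credits.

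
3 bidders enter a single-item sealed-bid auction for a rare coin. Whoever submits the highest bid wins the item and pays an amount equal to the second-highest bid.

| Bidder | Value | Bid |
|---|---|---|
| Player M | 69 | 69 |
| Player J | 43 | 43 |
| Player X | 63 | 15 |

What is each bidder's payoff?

Ranking the bids: Player M 69, then Player J 43, then Player X 15.
Player M has the top bid and wins; the price is the second-highest bid, 43.
Player M's payoff = 69 − 43 = 26. All other bidders lose, so their payoff is 0.

Player M 26, Player J 0, Player X 0.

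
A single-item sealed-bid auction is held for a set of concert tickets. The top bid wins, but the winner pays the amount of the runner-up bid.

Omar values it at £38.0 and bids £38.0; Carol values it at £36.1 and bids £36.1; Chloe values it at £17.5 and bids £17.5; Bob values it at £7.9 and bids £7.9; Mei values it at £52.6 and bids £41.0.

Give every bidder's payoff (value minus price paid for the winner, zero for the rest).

Payoffs: Omar £0.0, Carol £0.0, Chloe £0.0, Bob £0.0, Mei £14.6.

Ranking the bids: Mei £41.0; Omar £38.0; Carol £36.1; Chloe £17.5; Bob £7.9.
Mei has the top bid and wins; the price is the second-highest bid, £38.0.
Mei's payoff = £52.6 − £38.0 = £14.6. All other bidders lose, so their payoff is 0.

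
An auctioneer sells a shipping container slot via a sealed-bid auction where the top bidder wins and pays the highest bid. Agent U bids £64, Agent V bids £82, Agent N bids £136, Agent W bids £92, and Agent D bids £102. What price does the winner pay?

Ranking the bids: Agent N £136 > Agent D £102 > Agent W £92 > Agent V £82 > Agent U £64.
Agent N is the highest bidder, so Agent N wins.
Under the first-price rule, the price is the highest bid: £136.

The winner pays £136.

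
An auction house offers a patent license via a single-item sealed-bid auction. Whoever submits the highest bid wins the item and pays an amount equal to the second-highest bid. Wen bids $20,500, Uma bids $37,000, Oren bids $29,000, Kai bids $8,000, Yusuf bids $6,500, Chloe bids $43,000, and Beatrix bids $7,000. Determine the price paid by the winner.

$37,000

Ordered from highest: Chloe $43,000; Uma $37,000; Oren $29,000; Wen $20,500; Kai $8,000; Beatrix $7,000; Yusuf $6,500.
Chloe has the highest bid, so Chloe wins.
The second-highest bid is $37,000, so that is what Chloe pays.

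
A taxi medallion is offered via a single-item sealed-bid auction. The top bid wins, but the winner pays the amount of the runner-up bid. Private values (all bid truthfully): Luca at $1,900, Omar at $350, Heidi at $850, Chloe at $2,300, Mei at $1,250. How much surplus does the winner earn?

Sorted high to low: Chloe $2,300, then Luca $1,900, then Mei $1,250, then Heidi $850, then Omar $350.
Chloe wins with the top bid and pays the second-highest, $1,900.
Surplus = $2,300 − $1,900 = $400.

Winner's surplus: $400.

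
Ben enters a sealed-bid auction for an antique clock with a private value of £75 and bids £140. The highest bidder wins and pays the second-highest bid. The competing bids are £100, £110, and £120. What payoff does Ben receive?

Payoff = -£45.

Highest competing bid: £120.
Ben's bid £140 is the highest overall, so Ben wins and pays the second-highest bid, £120.
Payoff = value − price = £75 − £120 = -£45.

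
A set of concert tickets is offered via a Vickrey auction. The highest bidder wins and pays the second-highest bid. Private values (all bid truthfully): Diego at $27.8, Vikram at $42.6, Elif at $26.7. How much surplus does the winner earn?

Bids in descending order: Vikram $42.6, then Diego $27.8, then Elif $26.7.
Vikram wins with the top bid and pays the second-highest, $27.8.
Surplus = $42.6 − $27.8 = $14.8.

Winner's surplus: $14.8.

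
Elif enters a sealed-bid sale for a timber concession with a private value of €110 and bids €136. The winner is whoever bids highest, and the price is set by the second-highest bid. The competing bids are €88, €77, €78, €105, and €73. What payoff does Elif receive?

Highest competing bid: €105.
Elif's bid €136 is the highest overall, so Elif wins and pays the second-highest bid, €105.
Payoff = value − price = €110 − €105 = €5.

€5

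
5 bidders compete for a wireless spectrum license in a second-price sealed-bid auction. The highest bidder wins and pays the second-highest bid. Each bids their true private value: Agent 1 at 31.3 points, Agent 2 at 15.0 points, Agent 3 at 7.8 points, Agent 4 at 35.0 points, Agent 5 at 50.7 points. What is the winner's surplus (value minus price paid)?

Surplus = 15.7 points.

Ordered from highest: Agent 5 50.7 points > Agent 4 35.0 points > Agent 1 31.3 points > Agent 2 15.0 points > Agent 3 7.8 points.
Agent 5 wins with the top bid and pays the second-highest, 35.0 points.
Surplus = 50.7 points − 35.0 points = 15.7 points.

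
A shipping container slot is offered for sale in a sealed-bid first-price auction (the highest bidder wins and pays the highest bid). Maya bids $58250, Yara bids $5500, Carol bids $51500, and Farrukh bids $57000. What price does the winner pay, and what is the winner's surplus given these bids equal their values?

Sorted high to low: Maya $58250, then Farrukh $57000, then Carol $51500, then Yara $5500.
Maya is the highest bidder, so Maya wins.
Under the first-price rule, the price is the highest bid: $58250.
Surplus = $58250 − $58250 = $0.

The winner pays $58250 for a surplus of $0.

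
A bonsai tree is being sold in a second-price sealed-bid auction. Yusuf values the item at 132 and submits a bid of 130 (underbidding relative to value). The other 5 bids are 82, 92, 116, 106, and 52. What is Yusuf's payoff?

Highest competing bid: 116.
Yusuf's bid 130 is the highest overall, so Yusuf wins and pays the second-highest bid, 116.
Payoff = value − price = 132 − 116 = 16.

Payoff = 16.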